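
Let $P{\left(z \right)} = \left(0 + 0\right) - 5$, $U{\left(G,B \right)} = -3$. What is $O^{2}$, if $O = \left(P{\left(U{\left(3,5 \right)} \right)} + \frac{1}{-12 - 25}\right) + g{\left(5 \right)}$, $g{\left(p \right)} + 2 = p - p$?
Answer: $\frac{67600}{1369} \approx 49.379$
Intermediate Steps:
$P{\left(z \right)} = -5$ ($P{\left(z \right)} = 0 - 5 = -5$)
$g{\left(p \right)} = -2$ ($g{\left(p \right)} = -2 + \left(p - p\right) = -2 + 0 = -2$)
$O = - \frac{260}{37}$ ($O = \left(-5 + \frac{1}{-12 - 25}\right) - 2 = \left(-5 + \frac{1}{-37}\right) - 2 = \left(-5 - \frac{1}{37}\right) - 2 = - \frac{186}{37} - 2 = - \frac{260}{37} \approx -7.027$)
$O^{2} = \left(- \frac{260}{37}\right)^{2} = \frac{67600}{1369}$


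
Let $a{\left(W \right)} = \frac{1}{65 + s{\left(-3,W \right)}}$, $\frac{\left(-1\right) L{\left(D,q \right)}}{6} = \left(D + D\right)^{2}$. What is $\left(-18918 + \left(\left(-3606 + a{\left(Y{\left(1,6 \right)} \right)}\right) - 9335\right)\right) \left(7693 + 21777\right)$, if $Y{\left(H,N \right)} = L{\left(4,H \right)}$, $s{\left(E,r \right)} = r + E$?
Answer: $- \frac{21594350895}{23} \approx -9.3889 \cdot 10^{8}$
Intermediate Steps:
$s{\left(E,r \right)} = E + r$
$L{\left(D,q \right)} = - 24 D^{2}$ ($L{\left(D,q \right)} = - 6 \left(D + D\right)^{2} = - 6 \left(2 D\right)^{2} = - 6 \cdot 4 D^{2} = - 24 D^{2}$)
$Y{\left(H,N \right)} = -384$ ($Y{\left(H,N \right)} = - 24 \cdot 4^{2} = \left(-24\right) 16 = -384$)
$a{\left(W \right)} = \frac{1}{62 + W}$ ($a{\left(W \right)} = \frac{1}{65 + \left(-3 + W\right)} = \frac{1}{62 + W}$)
$\left(-18918 + \left(\left(-3606 + a{\left(Y{\left(1,6 \right)} \right)}\right) - 9335\right)\right) \left(7693 + 21777\right) = \left(-18918 - \left(12941 - \frac{1}{62 - 384}\right)\right) \left(7693 + 21777\right) = \left(-18918 - \left(12941 + \frac{1}{322}\right)\right) 29470 = \left(-18918 - \frac{4167003}{322}\right) 29470 = \left(- \frac{10258599}{322}\right) 29470 = - \frac{21594350895}{23}$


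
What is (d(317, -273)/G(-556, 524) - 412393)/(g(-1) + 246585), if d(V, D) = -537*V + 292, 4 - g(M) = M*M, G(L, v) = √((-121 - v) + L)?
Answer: -412393/246588 + 169937*I*√1201/296152188 ≈ -1.6724 + 0.019886*I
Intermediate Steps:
G(L, v) = √(-121 + L - v)
g(M) = 4 - M² (g(M) = 4 - M*M = 4 - M²)
d(V, D) = 292 - 537*V
(d(317, -273)/G(-556, 524) - 412393)/(g(-1) + 246585) = ((292 - 537*317)/(√(-121 - 556 - 1*524)) - 412393)/((4 - 1*(-1)²) + 246585) = ((292 - 170229)/(√(-121 - 556 - 524)) - 412393)/((4 - 1*1) + 246585) = (-169937*(-I*√1201/1201) - 412393)/((4 - 1) + 246585) = (-169937*(-I*√1201/1201) - 412393)/(3 + 246585) = (-(-169937)*I*√1201/1201 - 412393)/246588 = (169937*I*√1201/1201 - 412393)*(1/246588) = (-412393 + 169937*I*√1201/1201)*(1/246588) = -412393/246588 + 169937*I*√1201/296152188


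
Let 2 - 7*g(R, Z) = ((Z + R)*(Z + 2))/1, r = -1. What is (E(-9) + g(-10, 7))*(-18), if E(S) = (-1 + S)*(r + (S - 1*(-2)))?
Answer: -10602/7 ≈ -1514.6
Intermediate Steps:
g(R, Z) = 2/7 - (2 + Z)*(R + Z)/7 (g(R, Z) = 2/7 - (Z + R)*(Z + 2)/(7*1) = 2/7 - (R + Z)*(2 + Z)/7 = 2/7 - (2 + Z)*(R + Z)/7)
E(S) = (1 + S)*(-1 + S) (E(S) = (-1 + S)*(-1 + (S - 1*(-2))) = (-1 + S)*(-1 + (S + 2)) = (-1 + S)*(-1 + (2 + S)) = (-1 + S)*(1 + S) = (1 + S)*(-1 + S))
(E(-9) + g(-10, 7))*(-18) = ((-1 + (-9)**2) + (2/7 - 2/7*(-10) - 2/7*7 - 1/7*7**2 - 1/7*(-10)*7))*(-18) = ((-1 + 81) + (2/7 + 20/7 - 2 - 1/7*49 + 10))*(-18) = (80 + (2/7 + 20/7 - 2 - 7 + 10))*(-18) = (80 + 29/7)*(-18) = (589/7)*(-18) = -10602/7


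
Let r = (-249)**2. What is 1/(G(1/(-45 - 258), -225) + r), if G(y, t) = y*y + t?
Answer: 91809/5671592785 ≈ 1.6188e-5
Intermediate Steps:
G(y, t) = t + y**2 (G(y, t) = y**2 + t = t + y**2)
r = 62001
1/(G(1/(-45 - 258), -225) + r) = 1/((-225 + (1/(-45 - 258))**2) + 62001) = 1/((-225 + (1/(-303))**2) + 62001) = 1/((-225 + (-1/303)**2) + 62001) = 1/((-225 + 1/91809) + 62001) = 1/(-20657024/91809 + 62001) = 1/(5671592785/91809) = 91809/5671592785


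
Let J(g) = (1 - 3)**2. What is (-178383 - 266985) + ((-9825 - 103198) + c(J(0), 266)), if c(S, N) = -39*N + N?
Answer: -568499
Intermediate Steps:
J(g) = 4 (J(g) = (-2)**2 = 4)
c(S, N) = -38*N
(-178383 - 266985) + ((-9825 - 103198) + c(J(0), 266)) = (-178383 - 266985) + ((-9825 - 103198) - 38*266) = -445368 + (-113023 - 10108) = -445368 - 123131 = -568499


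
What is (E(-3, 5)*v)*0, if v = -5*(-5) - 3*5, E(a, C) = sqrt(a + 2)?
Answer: 0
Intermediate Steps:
E(a, C) = sqrt(2 + a)
v = 10 (v = 25 - 15 = 10)
(E(-3, 5)*v)*0 = (sqrt(2 - 3)*10)*0 = (sqrt(-1)*10)*0 = (I*10)*0 = (10*I)*0 = 0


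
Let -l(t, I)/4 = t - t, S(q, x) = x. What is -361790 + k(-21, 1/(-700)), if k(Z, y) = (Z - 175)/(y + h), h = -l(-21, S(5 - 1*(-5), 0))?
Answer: -224590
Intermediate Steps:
l(t, I) = 0 (l(t, I) = -4*(t - t) = -4*0 = 0)
h = 0 (h = -1*0 = 0)
k(Z, y) = (-175 + Z)/y (k(Z, y) = (Z - 175)/(y + 0) = (-175 + Z)/y)
-361790 + k(-21, 1/(-700)) = -361790 + (-175 - 21)/(1/(-700)) = -361790 - 196/(-1/700) = -361790 - 700*(-196) = -361790 + 137200 = -224590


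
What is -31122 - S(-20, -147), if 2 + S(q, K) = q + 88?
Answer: -31188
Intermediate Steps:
S(q, K) = 86 + q (S(q, K) = -2 + (q + 88) = -2 + (88 + q) = 86 + q)
-31122 - S(-20, -147) = -31122 - (86 - 20) = -31122 - 1*66 = -31122 - 66 = -31188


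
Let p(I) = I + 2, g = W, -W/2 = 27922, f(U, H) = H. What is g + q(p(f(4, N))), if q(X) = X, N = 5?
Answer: -55837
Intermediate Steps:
W = -55844 (W = -2*27922 = -55844)
g = -55844
p(I) = 2 + I
g + q(p(f(4, N))) = -55844 + (2 + 5) = -55844 + 7 = -55837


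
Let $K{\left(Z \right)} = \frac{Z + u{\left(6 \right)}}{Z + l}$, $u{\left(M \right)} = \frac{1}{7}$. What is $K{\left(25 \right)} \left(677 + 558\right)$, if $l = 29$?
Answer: $\frac{108680}{189} \approx 575.03$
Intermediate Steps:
$u{\left(M \right)} = \frac{1}{7}$
$K{\left(Z \right)} = \frac{\frac{1}{7} + Z}{29 + Z}$ ($K{\left(Z \right)} = \frac{Z + \frac{1}{7}}{Z + 29} = \frac{\frac{1}{7} + Z}{29 + Z}$)
$K{\left(25 \right)} \left(677 + 558\right) = \frac{\frac{1}{7} + 25}{29 + 25} \left(677 + 558\right) = \frac{1}{54} \cdot \frac{176}{7} \cdot 1235 = \frac{88}{189} \cdot 1235 = \frac{108680}{189}$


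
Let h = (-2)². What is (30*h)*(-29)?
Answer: -3480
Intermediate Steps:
h = 4
(30*h)*(-29) = (30*4)*(-29) = 120*(-29) = -3480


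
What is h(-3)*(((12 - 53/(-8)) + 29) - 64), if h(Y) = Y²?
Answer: -1179/8 ≈ -147.38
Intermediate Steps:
h(-3)*(((12 - 53/(-8)) + 29) - 64) = (-3)²*(((12 - 53/(-8)) + 29) - 64) = 9*(((12 - 53*(-⅛)) + 29) - 64) = 9*(((12 + 53/8) + 29) - 64) = 9*((149/8 + 29) - 64) = 9*(381/8 - 64) = 9*(-131/8) = -1179/8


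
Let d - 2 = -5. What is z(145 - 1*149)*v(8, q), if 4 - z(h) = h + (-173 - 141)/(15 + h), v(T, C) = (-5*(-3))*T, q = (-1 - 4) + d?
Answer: 48240/11 ≈ 4385.5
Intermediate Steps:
d = -3 (d = 2 - 5 = -3)
q = -8 (q = (-1 - 4) - 3 = -5 - 3 = -8)
v(T, C) = 15*T
z(h) = 4 - h + 314/(15 + h) (z(h) = 4 - (h + (-173 - 141)/(15 + h)) = 4 - (h - 314/(15 + h)) = 4 + (-h + 314/(15 + h)) = 4 - h + 314/(15 + h))
z(145 - 1*149)*v(8, q) = ((374 - (145 - 1*149)**2 - 11*(145 - 1*149))/(15 + (145 - 1*149)))*(15*8) = ((374 - (145 - 149)**2 - 11*(145 - 149))/(15 + (145 - 149)))*120 = ((374 - 1*(-4)**2 - 11*(-4))/(15 - 4))*120 = ((374 - 1*16 + 44)/11)*120 = ((374 - 16 + 44)/11)*120 = ((1/11)*402)*120 = (402/11)*120 = 48240/11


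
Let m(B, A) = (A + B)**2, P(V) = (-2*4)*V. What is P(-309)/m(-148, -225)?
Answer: 2472/139129 ≈ 0.017768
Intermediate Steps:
P(V) = -8*V
P(-309)/m(-148, -225) = (-8*(-309))/((-225 - 148)**2) = 2472/((-373)**2) = 2472/139129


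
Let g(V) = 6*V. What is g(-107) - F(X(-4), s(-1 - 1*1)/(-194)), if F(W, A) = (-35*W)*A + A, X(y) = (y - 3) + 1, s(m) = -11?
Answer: -126869/194 ≈ -653.96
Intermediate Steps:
X(y) = -2 + y (X(y) = (-3 + y) + 1 = -2 + y)
F(W, A) = A - 35*A*W (F(W, A) = -35*A*W + A = A - 35*A*W)
g(-107) - F(X(-4), s(-1 - 1*1)/(-194)) = 6*(-107) - (-11/(-194))*(1 - 35*(-2 - 4)) = -642 - (-11*(-1/194))*(1 - 35*(-6)) = -642 - 11*(1 + 210)/194 = -642 - 11*211/194 = -642 - 1*2321/194 = -642 - 2321/194 = -126869/194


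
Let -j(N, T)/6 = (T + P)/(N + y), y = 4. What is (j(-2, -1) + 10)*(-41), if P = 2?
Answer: -287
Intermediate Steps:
j(N, T) = -6*(2 + T)/(4 + N) (j(N, T) = -6*(T + 2)/(N + 4) = -6*(2 + T)/(4 + N))
(j(-2, -1) + 10)*(-41) = (6*(-2 - 1*(-1))/(4 - 2) + 10)*(-41) = (6*(-2 + 1)/2 + 10)*(-41) = (6*(1/2)*(-1) + 10)*(-41) = (-3 + 10)*(-41) = 7*(-41) = -287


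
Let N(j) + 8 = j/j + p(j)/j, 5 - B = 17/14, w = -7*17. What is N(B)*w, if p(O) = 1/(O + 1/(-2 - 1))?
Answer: 6331633/7685 ≈ 823.89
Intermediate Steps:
w = -119
B = 53/14 (B = 5 - 17/14 = 53/14 ≈ 3.7857)
p(O) = 1/(-⅓ + O) (p(O) = 1/(O + 1/(-3)) = 1/(O - ⅓) = 1/(-⅓ + O))
N(j) = -7 + 3/(j*(-1 + 3*j)) (N(j) = -8 + (j/j + (3/(-1 + 3*j))/j) = -8 + (1 + 3/(j*(-1 + 3*j))) = -7 + 3/(j*(-1 + 3*j)))
N(B)*w = (-7 + 3/((53/14)*(-1 + 3*(53/14))))*(-119) = (-7 + 3*(14/53)/(-1 + 159/14))*(-119) = (-7 + 3*(14/53)/(145/14))*(-119) = (-7 + 3*(14/53)*(14/145))*(-119) = (-7 + 588/7685)*(-119) = -53207/7685*(-119) = 6331633/7685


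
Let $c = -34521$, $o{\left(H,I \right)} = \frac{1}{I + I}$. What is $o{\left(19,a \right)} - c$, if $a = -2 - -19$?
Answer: $\frac{1173715}{34} \approx 34521.0$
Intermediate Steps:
$a = 17$ ($a = -2 + 19 = 17$)
$o{\left(H,I \right)} = \frac{1}{2 I}$
$o{\left(19,a \right)} - c = \frac{1}{2 \cdot 17} - -34521 = \frac{1}{2} \cdot \frac{1}{17} + 34521 = \frac{1}{34} + 34521 = \frac{1173715}{34}$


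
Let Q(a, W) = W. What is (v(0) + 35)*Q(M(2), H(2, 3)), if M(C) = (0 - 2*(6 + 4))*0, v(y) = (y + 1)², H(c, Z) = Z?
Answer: 108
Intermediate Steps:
v(y) = (1 + y)²
M(C) = 0 (M(C) = (0 - 2*10)*0 = (0 - 20)*0 = -20*0 = 0)
(v(0) + 35)*Q(M(2), H(2, 3)) = ((1 + 0)² + 35)*3 = (1² + 35)*3 = (1 + 35)*3 = 36*3 = 108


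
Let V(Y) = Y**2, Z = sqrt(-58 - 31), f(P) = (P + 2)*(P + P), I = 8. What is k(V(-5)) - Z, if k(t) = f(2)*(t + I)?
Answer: 528 - I*sqrt(89) ≈ 528.0 - 9.434*I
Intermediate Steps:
f(P) = 2*P*(2 + P) (f(P) = (2 + P)*(2*P) = 2*P*(2 + P))
Z = I*sqrt(89) (Z = sqrt(-89) = I*sqrt(89) ≈ 9.434*I)
k(t) = 128 + 16*t (k(t) = (2*2*(2 + 2))*(t + 8) = (2*2*4)*(8 + t) = 16*(8 + t) = 128 + 16*t)
k(V(-5)) - Z = (128 + 16*(-5)**2) - I*sqrt(89) = (128 + 16*25) - I*sqrt(89) = (128 + 400) - I*sqrt(89) = 528 - I*sqrt(89)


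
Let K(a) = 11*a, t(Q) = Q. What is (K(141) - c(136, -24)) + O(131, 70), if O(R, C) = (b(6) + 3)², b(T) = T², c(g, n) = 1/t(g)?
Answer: 417791/136 ≈ 3072.0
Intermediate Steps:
c(g, n) = 1/g
O(R, C) = 1521 (O(R, C) = (6² + 3)² = (36 + 3)² = 39² = 1521)
(K(141) - c(136, -24)) + O(131, 70) = (11*141 - 1/136) + 1521 = (1551 - 1*1/136) + 1521 = (1551 - 1/136) + 1521 = 210935/136 + 1521 = 417791/136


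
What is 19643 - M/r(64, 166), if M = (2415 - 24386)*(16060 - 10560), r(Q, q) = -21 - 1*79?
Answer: -1188762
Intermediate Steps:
r(Q, q) = -100 (r(Q, q) = -21 - 79 = -100)
M = -120840500 (M = -21971*5500 = -120840500)
19643 - M/r(64, 166) = 19643 - (-120840500)/(-100) = 19643 - (-120840500)*(-1)/100 = 19643 - 1*1208405 = 19643 - 1208405 = -1188762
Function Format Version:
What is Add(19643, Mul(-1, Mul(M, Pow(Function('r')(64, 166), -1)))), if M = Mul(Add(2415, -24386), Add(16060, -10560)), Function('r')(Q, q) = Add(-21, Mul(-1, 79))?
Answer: -1188762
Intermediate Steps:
Function('r')(Q, q) = -100 (Function('r')(Q, q) = Add(-21, -79) = -100)
M = -120840500 (M = Mul(-21971, 5500) = -120840500)
Add(19643, Mul(-1, Mul(M, Pow(Function('r')(64, 166), -1)))) = Add(19643, Mul(-1, Mul(-120840500, Pow(-100, -1)))) = Add(19643, Mul(-1, Mul(-120840500, Rational(-1, 100)))) = Add(19643, Mul(-1, 1208405)) = Add(19643, -1208405) = -1188762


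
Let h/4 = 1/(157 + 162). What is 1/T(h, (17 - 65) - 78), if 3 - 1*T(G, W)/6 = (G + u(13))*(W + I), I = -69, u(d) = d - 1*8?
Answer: 319/1876572 ≈ 0.00016999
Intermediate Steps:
u(d) = -8 + d (u(d) = d - 8 = -8 + d)
h = 4/319 (h = 4/(157 + 162) = 4/319 ≈ 0.012539)
T(G, W) = 18 - 6*(-69 + W)*(5 + G) (T(G, W) = 18 - 6*(G + (-8 + 13))*(W - 69) = 18 - 6*(G + 5)*(-69 + W) = 18 - 6*(5 + G)*(-69 + W) = 18 - 6*(-69 + W)*(5 + G))
1/T(h, (17 - 65) - 78) = 1/(2088 - 30*((17 - 65) - 78) + 414*(4/319) - 6*4/319*((17 - 65) - 78)) = 1/(2088 - 30*(-48 - 78) + 1656/319 - 6*4/319*(-48 - 78)) = 1/(2088 - 30*(-126) + 1656/319 - 6*4/319*(-126)) = 1/(2088 + 3780 + 1656/319 + 3024/319) = 1/(1876572/319) = 319/1876572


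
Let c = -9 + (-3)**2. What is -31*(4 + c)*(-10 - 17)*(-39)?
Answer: -130572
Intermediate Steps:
c = 0 (c = -9 + 9 = 0)
-31*(4 + c)*(-10 - 17)*(-39) = -31*(4 + 0)*(-10 - 17)*(-39) = -124*(-27)*(-39) = -31*(-108)*(-39) = 3348*(-39) = -130572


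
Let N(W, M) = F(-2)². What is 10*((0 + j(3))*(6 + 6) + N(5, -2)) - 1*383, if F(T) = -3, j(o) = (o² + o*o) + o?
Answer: 2227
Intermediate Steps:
j(o) = o + 2*o² (j(o) = (o² + o²) + o = 2*o² + o = o + 2*o²)
N(W, M) = 9 (N(W, M) = (-3)² = 9)
10*((0 + j(3))*(6 + 6) + N(5, -2)) - 1*383 = 10*((0 + 3*(1 + 2*3))*(6 + 6) + 9) - 1*383 = 10*((0 + 3*(1 + 6))*12 + 9) - 383 = 10*((0 + 3*7)*12 + 9) - 383 = 10*((0 + 21)*12 + 9) - 383 = 10*(21*12 + 9) - 383 = 10*(252 + 9) - 383 = 10*261 - 383 = 2610 - 383 = 2227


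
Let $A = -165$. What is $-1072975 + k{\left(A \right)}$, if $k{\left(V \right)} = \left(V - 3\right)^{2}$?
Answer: $-1044751$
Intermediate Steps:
$k{\left(V \right)} = \left(-3 + V\right)^{2}$
$-1072975 + k{\left(A \right)} = -1072975 + \left(-3 - 165\right)^{2} = -1072975 + \left(-168\right)^{2} = -1072975 + 28224 = -1044751$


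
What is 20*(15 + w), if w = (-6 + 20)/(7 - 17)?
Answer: 272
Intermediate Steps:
w = -7/5 (w = 14/(-10) = 14*(-1/10) = -7/5 ≈ -1.4000)
20*(15 + w) = 20*(15 - 7/5) = 20*(68/5) = 272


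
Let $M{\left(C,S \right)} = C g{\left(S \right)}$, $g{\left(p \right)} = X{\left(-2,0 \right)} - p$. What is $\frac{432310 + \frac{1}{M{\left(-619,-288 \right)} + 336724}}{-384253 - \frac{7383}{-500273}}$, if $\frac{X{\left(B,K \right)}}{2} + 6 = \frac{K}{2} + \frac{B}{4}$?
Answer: $- \frac{1565619202711941}{1391579774666318} \approx -1.1251$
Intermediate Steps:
$X{\left(B,K \right)} = -12 + K + \frac{B}{2}$ ($X{\left(B,K \right)} = -12 + 2 \left(\frac{K}{2} + \frac{B}{4}\right) = -12 + \left(K + \frac{B}{2}\right) = -12 + K + \frac{B}{2}$)
$g{\left(p \right)} = -13 - p$ ($g{\left(p \right)} = \left(-12 + 0 + \frac{1}{2} \left(-2\right)\right) - p = \left(-12 + 0 - 1\right) - p = -13 - p$)
$M{\left(C,S \right)} = C \left(-13 - S\right)$
$\frac{432310 + \frac{1}{M{\left(-619,-288 \right)} + 336724}}{-384253 - \frac{7383}{-500273}} = \frac{432310 + \frac{1}{\left(-1\right) \left(-619\right) \left(13 - 288\right) + 336724}}{-384253 - \frac{7383}{-500273}} = \frac{432310 + \frac{1}{\left(-1\right) \left(-619\right) \left(-275\right) + 336724}}{-384253 - - \frac{321}{21751}} = \frac{432310 + \frac{1}{-170225 + 336724}}{-384253 + \frac{321}{21751}} = \frac{432310 + \frac{1}{166499}}{- \frac{8357886682}{21751}} = \left(432310 + \frac{1}{166499}\right) \left(- \frac{21751}{8357886682}\right) = \frac{71979182691}{166499} \left(- \frac{21751}{8357886682}\right) = - \frac{1565619202711941}{1391579774666318}$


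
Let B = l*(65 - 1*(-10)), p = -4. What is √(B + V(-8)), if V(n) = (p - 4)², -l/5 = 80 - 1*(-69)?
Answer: 7*I*√1139 ≈ 236.24*I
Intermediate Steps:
l = -745 (l = -5*(80 - 1*(-69)) = -5*(80 + 69) = -5*149 = -745)
V(n) = 64 (V(n) = (-4 - 4)² = (-8)² = 64)
B = -55875 (B = -745*(65 - 1*(-10)) = -745*(65 + 10) = -745*75 = -55875)
√(B + V(-8)) = √(-55875 + 64) = √(-55811) = 7*I*√1139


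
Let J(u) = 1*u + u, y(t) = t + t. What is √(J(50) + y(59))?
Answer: √218 ≈ 14.765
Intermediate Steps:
y(t) = 2*t
J(u) = 2*u (J(u) = u + u = 2*u)
√(J(50) + y(59)) = √(2*50 + 2*59) = √(100 + 118) = √218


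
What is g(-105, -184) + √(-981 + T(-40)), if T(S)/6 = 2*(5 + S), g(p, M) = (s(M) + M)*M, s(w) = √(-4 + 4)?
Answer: 33856 + I*√1401 ≈ 33856.0 + 37.43*I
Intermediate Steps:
s(w) = 0 (s(w) = √0 = 0)
g(p, M) = M² (g(p, M) = (0 + M)*M = M*M = M²)
T(S) = 60 + 12*S (T(S) = 6*(2*(5 + S)) = 6*(10 + 2*S) = 60 + 12*S)
g(-105, -184) + √(-981 + T(-40)) = (-184)² + √(-981 + (60 + 12*(-40))) = 33856 + √(-981 + (60 - 480)) = 33856 + √(-981 - 420) = 33856 + √(-1401) = 33856 + I*√1401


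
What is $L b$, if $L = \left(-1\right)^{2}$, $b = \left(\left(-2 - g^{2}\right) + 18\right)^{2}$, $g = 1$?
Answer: $225$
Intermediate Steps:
$b = 225$ ($b = \left(\left(-2 - 1^{2}\right) + 18\right)^{2} = \left(\left(-2 - 1\right) + 18\right)^{2} = \left(-3 + 18\right)^{2} = 15^{2} = 225$)
$L = 1$
$L b = 1 \cdot 225 = 225$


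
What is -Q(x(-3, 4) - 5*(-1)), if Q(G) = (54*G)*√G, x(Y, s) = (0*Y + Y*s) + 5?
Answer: 108*I*√2 ≈ 152.74*I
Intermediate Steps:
x(Y, s) = 5 + Y*s (x(Y, s) = (0 + Y*s) + 5 = Y*s + 5 = 5 + Y*s)
Q(G) = 54*G^(3/2)
-Q(x(-3, 4) - 5*(-1)) = -54*((5 - 3*4) - 5*(-1))^(3/2) = -54*((5 - 12) + 5)^(3/2) = -54*(-7 + 5)^(3/2) = -54*(-2)^(3/2) = -54*(-2*I*√2) = -(-108)*I*√2 = 108*I*√2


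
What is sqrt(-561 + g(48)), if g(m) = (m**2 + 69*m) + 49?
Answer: 4*sqrt(319) ≈ 71.442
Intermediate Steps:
g(m) = 49 + m**2 + 69*m
sqrt(-561 + g(48)) = sqrt(-561 + (49 + 48**2 + 69*48)) = sqrt(-561 + (49 + 2304 + 3312)) = sqrt(-561 + 5665) = sqrt(5104) = 4*sqrt(319)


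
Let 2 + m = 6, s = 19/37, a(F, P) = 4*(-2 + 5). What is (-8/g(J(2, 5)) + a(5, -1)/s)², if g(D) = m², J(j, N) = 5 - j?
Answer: 755161/1444 ≈ 522.96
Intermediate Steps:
a(F, P) = 12 (a(F, P) = 4*3 = 12)
s = 19/37 (s = 19*(1/37) = 19/37 ≈ 0.51351)
m = 4 (m = -2 + 6 = 4)
g(D) = 16 (g(D) = 4² = 16)
(-8/g(J(2, 5)) + a(5, -1)/s)² = (-8/16 + 12/(19/37))² = (-8*1/16 + 12*(37/19))² = (-½ + 444/19)² = (869/38)² = 755161/1444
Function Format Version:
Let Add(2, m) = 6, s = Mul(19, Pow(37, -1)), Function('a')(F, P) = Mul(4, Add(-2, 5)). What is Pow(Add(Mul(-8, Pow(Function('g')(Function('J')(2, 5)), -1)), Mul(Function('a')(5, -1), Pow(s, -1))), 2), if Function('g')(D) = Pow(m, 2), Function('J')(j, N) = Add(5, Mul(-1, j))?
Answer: Rational(755161, 1444) ≈ 522.96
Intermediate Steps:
Function('a')(F, P) = 12 (Function('a')(F, P) = Mul(4, 3) = 12)
s = Rational(19, 37) (s = Mul(19, Rational(1, 37)) = Rational(19, 37) ≈ 0.51351)
m = 4 (m = Add(-2, 6) = 4)
Function('g')(D) = 16 (Function('g')(D) = Pow(4, 2) = 16)
Pow(Add(Mul(-8, Pow(Function('g')(Function('J')(2, 5)), -1)), Mul(Function('a')(5, -1), Pow(s, -1))), 2) = Pow(Add(Mul(-8, Pow(16, -1)), Mul(12, Pow(Rational(19, 37), -1))), 2) = Pow(Add(Mul(-8, Rational(1, 16)), Mul(12, Rational(37, 19))), 2) = Pow(Add(Rational(-1, 2), Rational(444, 19)), 2) = Pow(Rational(869, 38), 2) = Rational(755161, 1444)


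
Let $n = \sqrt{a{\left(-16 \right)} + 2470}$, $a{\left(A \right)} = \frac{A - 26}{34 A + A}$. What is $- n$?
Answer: $- \frac{\sqrt{988030}}{20} \approx -49.7$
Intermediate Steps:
$a{\left(A \right)} = \frac{-26 + A}{35 A}$
$n = \frac{\sqrt{988030}}{20}$ ($n = \sqrt{\frac{-26 - 16}{35 \left(-16\right)} + 2470} = \sqrt{\frac{1}{35} \left(- \frac{1}{16}\right) \left(-42\right) + 2470} = \sqrt{\frac{3}{40} + 2470} = \sqrt{\frac{98803}{40}} = \frac{\sqrt{988030}}{20} \approx 49.7$)
$- n = - \frac{\sqrt{988030}}{20}$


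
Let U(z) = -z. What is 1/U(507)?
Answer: -1/507 ≈ -0.0019724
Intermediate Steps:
1/U(507) = 1/(-1*507) = 1/(-507) = -1/507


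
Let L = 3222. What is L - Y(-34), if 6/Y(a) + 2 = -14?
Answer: 25779/8 ≈ 3222.4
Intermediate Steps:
Y(a) = -3/8 (Y(a) = 6/(-2 - 14) = 6/(-16) = 6*(-1/16) = -3/8)
L - Y(-34) = 3222 - 1*(-3/8) = 3222 + 3/8 = 25779/8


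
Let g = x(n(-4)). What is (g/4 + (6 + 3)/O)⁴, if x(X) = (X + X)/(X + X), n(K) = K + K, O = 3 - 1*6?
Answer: 14641/256 ≈ 57.191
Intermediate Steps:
O = -3 (O = 3 - 6 = -3)
n(K) = 2*K
x(X) = 1 (x(X) = (2*X)/((2*X)) = (2*X)*(1/(2*X)) = 1)
g = 1
(g/4 + (6 + 3)/O)⁴ = (1/4 + (6 + 3)/(-3))⁴ = (1*(¼) + 9*(-⅓))⁴ = (¼ - 3)⁴ = (-11/4)⁴ = 14641/256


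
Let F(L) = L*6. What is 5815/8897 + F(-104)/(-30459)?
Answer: 4683867/6948557 ≈ 0.67408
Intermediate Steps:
F(L) = 6*L
5815/8897 + F(-104)/(-30459) = 5815/8897 + (6*(-104))/(-30459) = 5815*(1/8897) - 624*(-1/30459) = 5815/8897 + 16/781 = 4683867/6948557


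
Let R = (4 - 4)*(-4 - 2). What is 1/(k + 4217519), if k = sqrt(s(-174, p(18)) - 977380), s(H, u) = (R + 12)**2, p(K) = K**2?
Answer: 4217519/17787467492597 - 2*I*sqrt(244309)/17787467492597 ≈ 2.3711e-7 - 5.5576e-11*I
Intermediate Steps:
R = 0 (R = 0*(-6) = 0)
s(H, u) = 144 (s(H, u) = (0 + 12)**2 = 12**2 = 144)
k = 2*I*sqrt(244309) (k = sqrt(144 - 977380) = sqrt(-977236) = 2*I*sqrt(244309) ≈ 988.55*I)
1/(k + 4217519) = 1/(2*I*sqrt(244309) + 4217519) = 1/(4217519 + 2*I*sqrt(244309))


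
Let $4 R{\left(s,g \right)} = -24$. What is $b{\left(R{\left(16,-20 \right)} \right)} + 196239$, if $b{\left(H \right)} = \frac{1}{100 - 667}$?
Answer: $\frac{111267512}{567} \approx 1.9624 \cdot 10^{5}$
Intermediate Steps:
$R{\left(s,g \right)} = -6$ ($R{\left(s,g \right)} = \frac{1}{4} \left(-24\right) = -6$)
$b{\left(H \right)} = - \frac{1}{567}$ ($b{\left(H \right)} = \frac{1}{-567} = - \frac{1}{567}$)
$b{\left(R{\left(16,-20 \right)} \right)} + 196239 = - \frac{1}{567} + 196239 = \frac{111267512}{567}$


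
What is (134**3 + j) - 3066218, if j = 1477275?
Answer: 817161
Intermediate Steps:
(134**3 + j) - 3066218 = (134**3 + 1477275) - 3066218 = (2406104 + 1477275) - 3066218 = 3883379 - 3066218 = 817161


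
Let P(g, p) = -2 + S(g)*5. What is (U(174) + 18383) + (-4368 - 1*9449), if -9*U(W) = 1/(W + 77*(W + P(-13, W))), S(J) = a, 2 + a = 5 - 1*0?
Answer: 598862861/131157 ≈ 4566.0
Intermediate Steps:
a = 3 (a = -2 + (5 - 1*0) = -2 + (5 + 0) = -2 + 5 = 3)
S(J) = 3
P(g, p) = 13 (P(g, p) = -2 + 3*5 = -2 + 15 = 13)
U(W) = -1/(9*(1001 + 78*W)) (U(W) = -1/(9*(W + 77*(W + 13))) = -1/(9*(W + 77*(13 + W))) = -1/(9*(W + (1001 + 77*W))) = -1/(9*(1001 + 78*W)))
(U(174) + 18383) + (-4368 - 1*9449) = (-1/(9009 + 702*174) + 18383) + (-4368 - 1*9449) = (-1/(9009 + 122148) + 18383) + (-4368 - 9449) = (-1/131157 + 18383) - 13817 = 2411059130/131157 - 13817 = 598862861/131157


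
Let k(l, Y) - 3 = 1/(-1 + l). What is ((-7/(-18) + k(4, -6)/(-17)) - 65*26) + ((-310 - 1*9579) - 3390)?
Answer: -4580455/306 ≈ -14969.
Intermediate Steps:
k(l, Y) = 3 + 1/(-1 + l)
((-7/(-18) + k(4, -6)/(-17)) - 65*26) + ((-310 - 1*9579) - 3390) = ((-7/(-18) + ((-2 + 3*4)/(-1 + 4))/(-17)) - 65*26) + ((-310 - 1*9579) - 3390) = ((-7*(-1/18) + ((-2 + 12)/3)*(-1/17)) - 1690) + ((-310 - 9579) - 3390) = ((7/18 + ((⅓)*10)*(-1/17)) - 1690) + (-9889 - 3390) = ((7/18 + (10/3)*(-1/17)) - 1690) - 13279 = ((7/18 - 10/51) - 1690) - 13279 = (59/306 - 1690) - 13279 = -517081/306 - 13279 = -4580455/306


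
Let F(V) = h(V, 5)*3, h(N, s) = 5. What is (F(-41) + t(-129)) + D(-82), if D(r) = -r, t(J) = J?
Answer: -32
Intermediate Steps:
F(V) = 15 (F(V) = 5*3 = 15)
(F(-41) + t(-129)) + D(-82) = (15 - 129) - 1*(-82) = -114 + 82 = -32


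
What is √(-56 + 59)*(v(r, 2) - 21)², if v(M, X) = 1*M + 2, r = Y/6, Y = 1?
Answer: 12769*√3/36 ≈ 614.35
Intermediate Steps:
r = ⅙ (r = 1/6 = 1*(⅙) = ⅙ ≈ 0.16667)
v(M, X) = 2 + M (v(M, X) = M + 2 = 2 + M)
√(-56 + 59)*(v(r, 2) - 21)² = √(-56 + 59)*((2 + ⅙) - 21)² = √3*(13/6 - 21)² = √3*(-113/6)² = √3*(12769/36) = 12769*√3/36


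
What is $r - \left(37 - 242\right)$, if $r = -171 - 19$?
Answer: $15$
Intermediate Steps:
$r = -190$ ($r = -171 - 19 = -190$)
$r - \left(37 - 242\right) = -190 - \left(37 - 242\right) = -190 - -205 = -190 + 205 = 15$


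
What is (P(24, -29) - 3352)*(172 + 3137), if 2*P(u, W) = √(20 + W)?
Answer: -11091768 + 9927*I/2 ≈ -1.1092e+7 + 4963.5*I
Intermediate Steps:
P(u, W) = √(20 + W)/2
(P(24, -29) - 3352)*(172 + 3137) = (√(20 - 29)/2 - 3352)*(172 + 3137) = (√(-9)/2 - 3352)*3309 = ((3*I)/2 - 3352)*3309 = (3*I/2 - 3352)*3309 = (-3352 + 3*I/2)*3309 = -11091768 + 9927*I/2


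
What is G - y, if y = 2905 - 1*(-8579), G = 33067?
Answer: 21583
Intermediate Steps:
y = 11484 (y = 2905 + 8579 = 11484)
G - y = 33067 - 1*11484 = 33067 - 11484 = 21583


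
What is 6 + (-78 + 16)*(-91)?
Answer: 5648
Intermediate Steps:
6 + (-78 + 16)*(-91) = 6 - 62*(-91) = 6 + 5642 = 5648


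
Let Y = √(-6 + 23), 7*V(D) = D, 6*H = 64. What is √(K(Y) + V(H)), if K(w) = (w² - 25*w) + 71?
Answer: √(39480 - 11025*√17)/21 ≈ 3.6816*I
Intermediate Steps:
H = 32/3 (H = (⅙)*64 = 32/3 ≈ 10.667)
V(D) = D/7
Y = √17 ≈ 4.1231
K(w) = 71 + w² - 25*w
√(K(Y) + V(H)) = √((71 + (√17)² - 25*√17) + (⅐)*(32/3)) = √((71 + 17 - 25*√17) + 32/21) = √((88 - 25*√17) + 32/21) = √(1880/21 - 25*√17)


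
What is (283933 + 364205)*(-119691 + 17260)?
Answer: -66389423478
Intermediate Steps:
(283933 + 364205)*(-119691 + 17260) = 648138*(-102431) = -66389423478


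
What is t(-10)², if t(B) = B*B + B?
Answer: 8100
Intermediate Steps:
t(B) = B + B² (t(B) = B² + B = B + B²)
t(-10)² = (-10*(1 - 10))² = (-10*(-9))² = 90² = 8100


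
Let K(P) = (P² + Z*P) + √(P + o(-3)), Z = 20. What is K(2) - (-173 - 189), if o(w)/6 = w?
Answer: 406 + 4*I ≈ 406.0 + 4.0*I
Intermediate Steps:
o(w) = 6*w
K(P) = P² + √(-18 + P) + 20*P (K(P) = (P² + 20*P) + √(P + 6*(-3)) = (P² + 20*P) + √(P - 18) = (P² + 20*P) + √(-18 + P) = P² + √(-18 + P) + 20*P)
K(2) - (-173 - 189) = (2² + √(-18 + 2) + 20*2) - (-173 - 189) = (4 + √(-16) + 40) - 1*(-362) = (4 + 4*I + 40) + 362 = (44 + 4*I) + 362 = 406 + 4*I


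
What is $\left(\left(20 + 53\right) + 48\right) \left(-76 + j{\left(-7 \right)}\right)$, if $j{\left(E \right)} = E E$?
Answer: $-3267$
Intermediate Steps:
$j{\left(E \right)} = E^{2}$
$\left(\left(20 + 53\right) + 48\right) \left(-76 + j{\left(-7 \right)}\right) = \left(\left(20 + 53\right) + 48\right) \left(-76 + \left(-7\right)^{2}\right) = \left(73 + 48\right) \left(-76 + 49\right) = 121 \left(-27\right) = -3267$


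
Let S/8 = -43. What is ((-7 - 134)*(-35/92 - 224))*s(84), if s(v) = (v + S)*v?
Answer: -15892219980/23 ≈ -6.9097e+8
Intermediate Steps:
S = -344 (S = 8*(-43) = -344)
s(v) = v*(-344 + v) (s(v) = (v - 344)*v = (-344 + v)*v = v*(-344 + v))
((-7 - 134)*(-35/92 - 224))*s(84) = ((-7 - 134)*(-35/92 - 224))*(84*(-344 + 84)) = (-141*(-35*1/92 - 224))*(84*(-260)) = -141*(-35/92 - 224)*(-21840) = -141*(-20643/92)*(-21840) = (2910663/92)*(-21840) = -15892219980/23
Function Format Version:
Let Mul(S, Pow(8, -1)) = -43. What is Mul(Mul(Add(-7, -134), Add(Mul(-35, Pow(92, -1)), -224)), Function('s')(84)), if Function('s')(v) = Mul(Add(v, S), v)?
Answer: Rational(-15892219980, 23) ≈ -6.9097e+8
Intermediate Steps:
S = -344 (S = Mul(8, -43) = -344)
Function('s')(v) = Mul(v, Add(-344, v)) (Function('s')(v) = Mul(Add(v, -344), v) = Mul(Add(-344, v), v) = Mul(v, Add(-344, v)))
Mul(Mul(Add(-7, -134), Add(Mul(-35, Pow(92, -1)), -224)), Function('s')(84)) = Mul(Mul(Add(-7, -134), Add(Mul(-35, Pow(92, -1)), -224)), Mul(84, Add(-344, 84))) = Mul(Mul(-141, Add(Mul(-35, Rational(1, 92)), -224)), Mul(84, -260)) = Mul(Mul(-141, Add(Rational(-35, 92), -224)), -21840) = Mul(Mul(-141, Rational(-20643, 92)), -21840) = Mul(Rational(2910663, 92), -21840) = Rational(-15892219980, 23)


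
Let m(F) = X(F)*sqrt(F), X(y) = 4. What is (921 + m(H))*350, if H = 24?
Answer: 322350 + 2800*sqrt(6) ≈ 3.2921e+5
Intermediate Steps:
m(F) = 4*sqrt(F)
(921 + m(H))*350 = (921 + 4*sqrt(24))*350 = (921 + 4*(2*sqrt(6)))*350 = (921 + 8*sqrt(6))*350 = 322350 + 2800*sqrt(6)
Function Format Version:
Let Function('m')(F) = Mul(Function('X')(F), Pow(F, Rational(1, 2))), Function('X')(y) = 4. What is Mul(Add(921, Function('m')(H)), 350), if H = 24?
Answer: Add(322350, Mul(2800, Pow(6, Rational(1, 2)))) ≈ 3.2921e+5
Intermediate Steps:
Function('m')(F) = Mul(4, Pow(F, Rational(1, 2)))
Mul(Add(921, Function('m')(H)), 350) = Mul(Add(921, Mul(4, Pow(24, Rational(1, 2)))), 350) = Mul(Add(921, Mul(4, Mul(2, Pow(6, Rational(1, 2))))), 350) = Mul(Add(921, Mul(8, Pow(6, Rational(1, 2)))), 350) = Add(322350, Mul(2800, Pow(6, Rational(1, 2))))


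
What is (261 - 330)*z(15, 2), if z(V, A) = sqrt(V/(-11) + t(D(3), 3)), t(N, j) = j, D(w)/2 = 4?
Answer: -207*sqrt(22)/11 ≈ -88.265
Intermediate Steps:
D(w) = 8 (D(w) = 2*4 = 8)
z(V, A) = sqrt(3 - V/11) (z(V, A) = sqrt(V/(-11) + 3) = sqrt(V*(-1/11) + 3) = sqrt(-V/11 + 3) = sqrt(3 - V/11))
(261 - 330)*z(15, 2) = (261 - 330)*(sqrt(363 - 11*15)/11) = -69*sqrt(363 - 165)/11 = -69*sqrt(198)/11 = -69*3*sqrt(22)/11 = -207*sqrt(22)/11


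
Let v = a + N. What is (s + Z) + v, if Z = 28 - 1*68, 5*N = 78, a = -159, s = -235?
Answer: -2092/5 ≈ -418.40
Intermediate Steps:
N = 78/5 (N = (⅕)*78 = 78/5 ≈ 15.600)
v = -717/5 (v = -159 + 78/5 = -717/5 ≈ -143.40)
Z = -40 (Z = 28 - 68 = -40)
(s + Z) + v = (-235 - 40) - 717/5 = -275 - 717/5 = -2092/5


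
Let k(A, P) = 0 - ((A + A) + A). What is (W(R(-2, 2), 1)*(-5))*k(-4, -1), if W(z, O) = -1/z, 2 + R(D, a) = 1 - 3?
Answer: -15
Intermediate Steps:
R(D, a) = -4 (R(D, a) = -2 + (1 - 3) = -2 - 2 = -4)
k(A, P) = -3*A (k(A, P) = 0 - (2*A + A) = 0 - 3*A = -3*A)
(W(R(-2, 2), 1)*(-5))*k(-4, -1) = (-1/(-4)*(-5))*(-3*(-4)) = (-1*(-1/4)*(-5))*12 = ((1/4)*(-5))*12 = -5/4*12 = -15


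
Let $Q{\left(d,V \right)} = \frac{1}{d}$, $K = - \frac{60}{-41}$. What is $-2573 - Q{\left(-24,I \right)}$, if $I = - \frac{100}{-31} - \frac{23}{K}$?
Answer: $- \frac{61751}{24} \approx -2573.0$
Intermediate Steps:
$K = \frac{60}{41}$ ($K = \left(-60\right) \left(- \frac{1}{41}\right) = \frac{60}{41} \approx 1.4634$)
$I = - \frac{23233}{1860}$ ($I = - \frac{100}{-31} - \frac{23}{\frac{60}{41}} = \left(-100\right) \left(- \frac{1}{31}\right) - \frac{943}{60} = \frac{100}{31} - \frac{943}{60} = - \frac{23233}{1860} \approx -12.491$)
$-2573 - Q{\left(-24,I \right)} = -2573 - \frac{1}{-24} = -2573 - - \frac{1}{24} = -2573 + \frac{1}{24} = - \frac{61751}{24}$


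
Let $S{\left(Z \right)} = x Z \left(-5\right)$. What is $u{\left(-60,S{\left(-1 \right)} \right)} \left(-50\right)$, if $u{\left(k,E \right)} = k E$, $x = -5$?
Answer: $-75000$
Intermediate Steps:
$S{\left(Z \right)} = 25 Z$ ($S{\left(Z \right)} = - 5 Z \left(-5\right) = 25 Z$)
$u{\left(k,E \right)} = E k$
$u{\left(-60,S{\left(-1 \right)} \right)} \left(-50\right) = 25 \left(-1\right) \left(-60\right) \left(-50\right) = \left(-25\right) \left(-60\right) \left(-50\right) = 1500 \left(-50\right) = -75000$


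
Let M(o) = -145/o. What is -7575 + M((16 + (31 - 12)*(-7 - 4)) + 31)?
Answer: -1227005/162 ≈ -7574.1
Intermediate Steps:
-7575 + M((16 + (31 - 12)*(-7 - 4)) + 31) = -7575 - 145/((16 + (31 - 12)*(-7 - 4)) + 31) = -7575 - 145/((16 + 19*(-11)) + 31) = -7575 - 145/((16 - 209) + 31) = -7575 - 145/(-193 + 31) = -7575 - 145/(-162) = -7575 - 145*(-1/162) = -7575 + 145/162 = -1227005/162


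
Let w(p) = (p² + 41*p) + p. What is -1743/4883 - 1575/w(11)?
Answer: -8706894/2846789 ≈ -3.0585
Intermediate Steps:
w(p) = p² + 42*p
-1743/4883 - 1575/w(11) = -1743/4883 - 1575*1/(11*(42 + 11)) = -1743*1/4883 - 1575/(11*53) = -1743/4883 - 1575/583 = -8706894/2846789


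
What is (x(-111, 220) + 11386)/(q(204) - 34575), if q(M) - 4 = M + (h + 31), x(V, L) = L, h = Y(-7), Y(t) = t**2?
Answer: -11606/34287 ≈ -0.33850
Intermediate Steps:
h = 49 (h = (-7)**2 = 49)
q(M) = 84 + M (q(M) = 4 + (M + (49 + 31)) = 4 + (M + 80) = 4 + (80 + M) = 84 + M)
(x(-111, 220) + 11386)/(q(204) - 34575) = (220 + 11386)/((84 + 204) - 34575) = 11606/(288 - 34575) = 11606/(-34287) = 11606*(-1/34287) = -11606/34287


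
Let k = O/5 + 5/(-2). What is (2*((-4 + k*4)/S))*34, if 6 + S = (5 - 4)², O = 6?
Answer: 3128/25 ≈ 125.12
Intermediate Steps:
k = -13/10 (k = 6/5 + 5/(-2) = 6*(⅕) + 5*(-½) = 6/5 - 5/2 = -13/10 ≈ -1.3000)
S = -5 (S = -6 + (5 - 4)² = -6 + 1² = -6 + 1 = -5)
(2*((-4 + k*4)/S))*34 = (2*((-4 - 13/10*4)/(-5)))*34 = (2*((-4 - 26/5)*(-⅕)))*34 = (2*(-46/5*(-⅕)))*34 = (2*(46/25))*34 = (92/25)*34 = 3128/25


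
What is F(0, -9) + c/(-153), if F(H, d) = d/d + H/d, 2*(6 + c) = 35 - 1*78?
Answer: 361/306 ≈ 1.1797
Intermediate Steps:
c = -55/2 (c = -6 + (35 - 1*78)/2 = -6 + (35 - 78)/2 = -6 + (½)*(-43) = -6 - 43/2 = -55/2 ≈ -27.500)
F(H, d) = 1 + H/d
F(0, -9) + c/(-153) = (0 - 9)/(-9) - 55/2/(-153) = -⅑*(-9) - 55/2*(-1/153) = 1 + 55/306 = 361/306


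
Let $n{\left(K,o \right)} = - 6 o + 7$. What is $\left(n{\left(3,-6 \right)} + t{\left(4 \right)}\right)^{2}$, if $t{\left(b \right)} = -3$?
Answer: $1600$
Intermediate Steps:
$n{\left(K,o \right)} = 7 - 6 o$
$\left(n{\left(3,-6 \right)} + t{\left(4 \right)}\right)^{2} = \left(\left(7 - -36\right) - 3\right)^{2} = \left(\left(7 + 36\right) - 3\right)^{2} = \left(43 - 3\right)^{2} = 40^{2} = 1600$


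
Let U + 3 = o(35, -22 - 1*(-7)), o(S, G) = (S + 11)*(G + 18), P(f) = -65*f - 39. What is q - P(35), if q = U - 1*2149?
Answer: 300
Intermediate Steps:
P(f) = -39 - 65*f
o(S, G) = (11 + S)*(18 + G)
U = 135 (U = -3 + (198 + 11*(-22 - 1*(-7)) + 18*35 + (-22 - 1*(-7))*35) = -3 + (198 + 11*(-22 + 7) + 630 + (-22 + 7)*35) = -3 + (198 + 11*(-15) + 630 - 15*35) = -3 + (198 - 165 + 630 - 525) = -3 + 138 = 135)
q = -2014 (q = 135 - 1*2149 = 135 - 2149 = -2014)
q - P(35) = -2014 - (-39 - 65*35) = -2014 - (-39 - 2275) = -2014 - 1*(-2314) = -2014 + 2314 = 300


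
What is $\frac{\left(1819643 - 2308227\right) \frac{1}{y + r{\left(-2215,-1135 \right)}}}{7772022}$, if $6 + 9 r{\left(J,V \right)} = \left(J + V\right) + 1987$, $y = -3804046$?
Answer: $\frac{244292}{14783155705957} \approx 1.6525 \cdot 10^{-8}$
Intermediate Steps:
$r{\left(J,V \right)} = \frac{1981}{9} + \frac{J}{9} + \frac{V}{9}$ ($r{\left(J,V \right)} = - \frac{2}{3} + \frac{\left(J + V\right) + 1987}{9} = - \frac{2}{3} + \frac{1987 + J + V}{9} = - \frac{2}{3} + \left(\frac{1987}{9} + \frac{J}{9} + \frac{V}{9}\right) = \frac{1981}{9} + \frac{J}{9} + \frac{V}{9}$)
$\frac{\left(1819643 - 2308227\right) \frac{1}{y + r{\left(-2215,-1135 \right)}}}{7772022} = \frac{\left(1819643 - 2308227\right) \frac{1}{-3804046 + \left(\frac{1981}{9} + \frac{1}{9} \left(-2215\right) + \frac{1}{9} \left(-1135\right)\right)}}{7772022} = - \frac{488584}{-3804046 - \frac{1369}{9}} \cdot \frac{1}{7772022} = - \frac{488584}{- \frac{34237783}{9}} \cdot \frac{1}{7772022} = \left(-488584\right) \left(- \frac{9}{34237783}\right) \frac{1}{7772022} = \frac{4397256}{34237783} \cdot \frac{1}{7772022} = \frac{244292}{14783155705957}$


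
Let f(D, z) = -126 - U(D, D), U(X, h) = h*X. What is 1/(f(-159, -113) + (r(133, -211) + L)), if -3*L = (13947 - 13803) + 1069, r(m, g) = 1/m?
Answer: -399/10298719 ≈ -3.8743e-5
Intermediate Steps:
U(X, h) = X*h
L = -1213/3 (L = -((13947 - 13803) + 1069)/3 = -(144 + 1069)/3 = -1/3*1213 = -1213/3 ≈ -404.33)
f(D, z) = -126 - D**2 (f(D, z) = -126 - D*D = -126 - D**2)
1/(f(-159, -113) + (r(133, -211) + L)) = 1/((-126 - 1*(-159)**2) + (1/133 - 1213/3)) = 1/((-126 - 1*25281) + (1/133 - 1213/3)) = 1/((-126 - 25281) - 161326/399) = 1/(-25407 - 161326/399) = 1/(-10298719/399) = -399/10298719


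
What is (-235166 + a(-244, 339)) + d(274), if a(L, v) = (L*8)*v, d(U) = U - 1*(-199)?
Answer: -896421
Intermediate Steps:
d(U) = 199 + U (d(U) = U + 199 = 199 + U)
a(L, v) = 8*L*v (a(L, v) = (8*L)*v = 8*L*v)
(-235166 + a(-244, 339)) + d(274) = (-235166 + 8*(-244)*339) + (199 + 274) = (-235166 - 661728) + 473 = -896894 + 473 = -896421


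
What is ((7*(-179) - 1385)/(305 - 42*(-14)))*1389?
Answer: -3664182/893 ≈ -4103.2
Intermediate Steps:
((7*(-179) - 1385)/(305 - 42*(-14)))*1389 = ((-1253 - 1385)/(305 + 588))*1389 = -2638/893*1389 = -3664182/893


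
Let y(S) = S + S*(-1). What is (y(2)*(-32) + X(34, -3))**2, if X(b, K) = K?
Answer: 9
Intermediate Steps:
y(S) = 0 (y(S) = S - S = 0)
(y(2)*(-32) + X(34, -3))**2 = (0*(-32) - 3)**2 = (0 - 3)**2 = (-3)**2 = 9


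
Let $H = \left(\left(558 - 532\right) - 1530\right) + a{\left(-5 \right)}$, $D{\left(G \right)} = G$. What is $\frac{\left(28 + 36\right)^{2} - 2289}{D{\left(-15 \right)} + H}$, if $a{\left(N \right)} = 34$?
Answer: $- \frac{1807}{1485} \approx -1.2168$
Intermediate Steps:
$H = -1470$ ($H = \left(\left(558 - 532\right) - 1530\right) + 34 = \left(26 - 1530\right) + 34 = -1504 + 34 = -1470$)
$\frac{\left(28 + 36\right)^{2} - 2289}{D{\left(-15 \right)} + H} = \frac{\left(28 + 36\right)^{2} - 2289}{-15 - 1470} = \frac{64^{2} - 2289}{-1485} = \left(4096 - 2289\right) \left(- \frac{1}{1485}\right) = 1807 \left(- \frac{1}{1485}\right) = - \frac{1807}{1485}$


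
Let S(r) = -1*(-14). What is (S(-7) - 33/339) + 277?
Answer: 32872/113 ≈ 290.90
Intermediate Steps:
S(r) = 14
(S(-7) - 33/339) + 277 = (14 - 33/339) + 277 = (14 - 33*1/339) + 277 = (14 - 11/113) + 277 = 1571/113 + 277 = 32872/113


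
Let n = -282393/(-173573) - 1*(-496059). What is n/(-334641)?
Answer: -28700910400/19361547431 ≈ -1.4824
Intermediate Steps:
n = 86102731200/173573 (n = -282393*(-1/173573) + 496059 = 282393/173573 + 496059 = 86102731200/173573 ≈ 4.9606e+5)
n/(-334641) = (86102731200/173573)/(-334641) = (86102731200/173573)*(-1/334641) = -28700910400/19361547431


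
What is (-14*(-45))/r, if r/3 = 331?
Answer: 210/331 ≈ 0.63444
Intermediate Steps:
r = 993 (r = 3*331 = 993)
(-14*(-45))/r = -14*(-45)/993 = 630*(1/993) = 210/331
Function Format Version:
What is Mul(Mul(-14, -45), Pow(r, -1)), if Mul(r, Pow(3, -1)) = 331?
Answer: Rational(210, 331) ≈ 0.63444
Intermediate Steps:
r = 993 (r = Mul(3, 331) = 993)
Mul(Mul(-14, -45), Pow(r, -1)) = Mul(Mul(-14, -45), Pow(993, -1)) = Mul(630, Rational(1, 993)) = Rational(210, 331)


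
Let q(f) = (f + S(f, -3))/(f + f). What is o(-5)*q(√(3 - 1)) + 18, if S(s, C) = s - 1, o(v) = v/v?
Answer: 19 - √2/4 ≈ 18.646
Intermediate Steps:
o(v) = 1
S(s, C) = -1 + s
q(f) = (-1 + 2*f)/(2*f) (q(f) = (f + (-1 + f))/(f + f) = (-1 + 2*f)/((2*f)) = (-1 + 2*f)*(1/(2*f)) = (-1 + 2*f)/(2*f))
o(-5)*q(√(3 - 1)) + 18 = 1*((-½ + √(3 - 1))/(√(3 - 1))) + 18 = 1*((-½ + √2)/(√2)) + 18 = 1*((√2/2)*(-½ + √2)) + 18 = 1*(√2*(-½ + √2)/2) + 18 = √2*(-½ + √2)/2 + 18 = 18 + √2*(-½ + √2)/2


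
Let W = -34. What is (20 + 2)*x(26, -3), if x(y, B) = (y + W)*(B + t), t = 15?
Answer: -2112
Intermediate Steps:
x(y, B) = (-34 + y)*(15 + B) (x(y, B) = (y - 34)*(B + 15) = (-34 + y)*(15 + B))
(20 + 2)*x(26, -3) = (20 + 2)*(-510 - 34*(-3) + 15*26 - 3*26) = 22*(-510 + 102 + 390 - 78) = 22*(-96) = -2112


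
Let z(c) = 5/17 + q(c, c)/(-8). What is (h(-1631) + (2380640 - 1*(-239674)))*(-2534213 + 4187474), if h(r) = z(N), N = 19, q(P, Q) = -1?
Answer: 589160654613621/136 ≈ 4.3321e+12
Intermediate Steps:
z(c) = 57/136 (z(c) = 5/17 - 1/(-8) = 5*(1/17) - 1*(-⅛) = 5/17 + ⅛ = 57/136)
h(r) = 57/136
(h(-1631) + (2380640 - 1*(-239674)))*(-2534213 + 4187474) = (57/136 + (2380640 - 1*(-239674)))*(-2534213 + 4187474) = (57/136 + (2380640 + 239674))*1653261 = (57/136 + 2620314)*1653261 = (356362761/136)*1653261 = 589160654613621/136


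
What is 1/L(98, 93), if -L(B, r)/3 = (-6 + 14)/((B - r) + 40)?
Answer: -15/8 ≈ -1.8750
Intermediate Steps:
L(B, r) = -24/(40 + B - r) (L(B, r) = -3*(-6 + 14)/((B - r) + 40) = -24/(40 + B - r))
1/L(98, 93) = 1/(24/(-40 + 93 - 1*98)) = 1/(24/(-40 + 93 - 98)) = 1/(24/(-45)) = 1/(24*(-1/45)) = 1/(-8/15) = -15/8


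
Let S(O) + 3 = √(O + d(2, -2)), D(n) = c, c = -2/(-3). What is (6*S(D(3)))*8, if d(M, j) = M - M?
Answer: -144 + 16*√6 ≈ -104.81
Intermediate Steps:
d(M, j) = 0
c = ⅔ (c = -2*(-⅓) = ⅔ ≈ 0.66667)
D(n) = ⅔
S(O) = -3 + √O (S(O) = -3 + √(O + 0) = -3 + √O)
(6*S(D(3)))*8 = (6*(-3 + √(⅔)))*8 = (6*(-3 + √6/3))*8 = (-18 + 2*√6)*8 = -144 + 16*√6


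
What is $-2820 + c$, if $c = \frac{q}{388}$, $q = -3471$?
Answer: $- \frac{1097631}{388} \approx -2828.9$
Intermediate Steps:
$c = - \frac{3471}{388} \approx -8.9459$
$-2820 + c = -2820 - \frac{3471}{388} = - \frac{1097631}{388}$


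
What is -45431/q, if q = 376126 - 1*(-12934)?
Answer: -45431/389060 ≈ -0.11677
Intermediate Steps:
q = 389060 (q = 376126 + 12934 = 389060)
-45431/q = -45431/389060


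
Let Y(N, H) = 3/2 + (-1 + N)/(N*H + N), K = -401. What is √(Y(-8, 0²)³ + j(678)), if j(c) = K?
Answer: I*√392102/32 ≈ 19.568*I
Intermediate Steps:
j(c) = -401
Y(N, H) = 3/2 + (-1 + N)/(N + H*N) (Y(N, H) = 3*(½) + (-1 + N)/(H*N + N) = 3/2 + (-1 + N)/(N + H*N))
√(Y(-8, 0²)³ + j(678)) = √(((½)*(-2 + 5*(-8) + 3*0²*(-8))/(-8*(1 + 0²)))³ - 401) = √(((½)*(-⅛)*(-2 - 40 + 3*0*(-8))/(1 + 0))³ - 401) = √(((½)*(-⅛)*(-2 - 40 + 0)/1)³ - 401) = √(((½)*(-⅛)*1*(-42))³ - 401) = √((21/8)³ - 401) = √(9261/512 - 401) = √(-196051/512) = I*√392102/32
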